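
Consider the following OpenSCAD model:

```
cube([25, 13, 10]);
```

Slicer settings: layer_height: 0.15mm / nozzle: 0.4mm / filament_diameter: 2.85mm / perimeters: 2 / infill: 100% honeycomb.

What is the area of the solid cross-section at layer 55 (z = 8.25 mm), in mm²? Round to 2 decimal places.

At z = 8.25 mm: the cube (footprint 25×13) is included at this height (area 325.00 mm²). Overall, the cross-section is a single solid region. Net area = 325.00 mm².

325.00 mm²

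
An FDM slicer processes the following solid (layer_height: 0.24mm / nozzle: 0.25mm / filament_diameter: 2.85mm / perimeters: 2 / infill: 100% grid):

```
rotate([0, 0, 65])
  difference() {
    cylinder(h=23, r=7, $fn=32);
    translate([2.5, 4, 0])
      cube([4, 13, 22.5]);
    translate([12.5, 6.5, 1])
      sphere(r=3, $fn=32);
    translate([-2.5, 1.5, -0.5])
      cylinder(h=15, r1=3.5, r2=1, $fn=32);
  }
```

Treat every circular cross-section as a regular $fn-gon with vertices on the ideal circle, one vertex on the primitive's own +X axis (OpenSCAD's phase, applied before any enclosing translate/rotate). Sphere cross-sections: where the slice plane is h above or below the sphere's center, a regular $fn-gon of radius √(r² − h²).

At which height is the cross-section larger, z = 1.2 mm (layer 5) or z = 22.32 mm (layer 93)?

layer 93 (z = 22.32 mm)

Layer 5 (z = 1.2): the r=7 cylinder gives a regular 32-gon of circumradius 7 (constant along its height) (area = (32/2)·7.000²·sin(360°/32) = 152.95 mm²); the 4×13 cube at (2.5, 4) contributes its full rectangle (area 52.00 mm²); the sphere at (12.5, 6.5): section is a regular 32-gon, circumradius = √(r²−h²) = √(3²−0.2²) = 2.993 (area = (32/2)·2.993²·sin(360°/32) = 27.97 mm²); the cone at (-2.5, 1.5) contributes a regular 32-gon of circumradius 3.217 (interpolated between r1=3.5 and r2=1 at t=0.113) (area = (32/2)·3.217²·sin(360°/32) = 32.30 mm²); Taking the first minus the rest: starting from the r=7 cylinder (152.95 mm²), the 4×13 cube at (2.5, 4) partially overlaps it — only the 4.88 mm² overlap (of its 52.00 mm²) is removed, clipping the outline; the r=3 sphere at (12.5, 6.5) misses the remaining region (no effect); the cone at (-2.5, 1.5) lies wholly inside it (removes its full 32.30 mm² and its 20.18 mm outline becomes a hole wall) — area = 115.77 mm²; (rotated 65° about Z; rotation is an isometry so areas/perimeters/island counts are preserved). So its area = 115.77 mm². Layer 93 (z = 22.32): the cylinder: section is a regular 32-gon, circumradius r=7 (area = (32/2)·7.000²·sin(360°/32) = 152.95 mm²); the 4×13 cube at (2.5, 4) contributes its full rectangle (area 52.00 mm²); the sphere at (12.5, 6.5) is absent (|z−center|=21.320 > r=3); the cone at (-2.5, 1.5) is absent (z outside [-0.5, 14.5]); Taking the first minus the rest: starting from the r=7 cylinder (152.95 mm²), the 4×13 cube at (2.5, 4) partially overlaps it — only the 4.88 mm² overlap (of its 52.00 mm²) is removed, clipping the outline — area = 148.07 mm²; (whole slice rotated 65° about Z — lengths, areas and connectivity unchanged). So its area = 148.07 mm². Layer 93 is larger (148.07 vs 115.77 mm²).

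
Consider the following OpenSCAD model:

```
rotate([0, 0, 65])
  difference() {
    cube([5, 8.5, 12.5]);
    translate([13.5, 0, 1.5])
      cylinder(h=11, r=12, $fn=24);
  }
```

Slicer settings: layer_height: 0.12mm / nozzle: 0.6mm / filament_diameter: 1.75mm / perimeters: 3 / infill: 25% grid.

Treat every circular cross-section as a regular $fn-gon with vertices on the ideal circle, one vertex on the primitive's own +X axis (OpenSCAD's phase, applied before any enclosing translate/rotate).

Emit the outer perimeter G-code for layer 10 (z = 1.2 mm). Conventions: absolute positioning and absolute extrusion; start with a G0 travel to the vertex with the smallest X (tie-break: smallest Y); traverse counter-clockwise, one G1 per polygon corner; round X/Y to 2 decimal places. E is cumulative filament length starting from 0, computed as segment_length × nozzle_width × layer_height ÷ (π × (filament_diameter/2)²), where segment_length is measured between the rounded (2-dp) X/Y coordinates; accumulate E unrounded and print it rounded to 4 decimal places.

At z = 1.2 mm: the 5×8.5 cube contributes its full rectangle; the cylinder at (13.5, 0) does not reach this height (z outside [1.5, 12.5]); Taking the first minus the rest: none of the subtracted shapes is present at this height, so the 5×8.5 cube is unchanged — 1 connected region; (rotated 65° about Z; rotation is an isometry so areas/perimeters/island counts are preserved). The outline is a single polygon with 4 vertices. Extrusion per mm of travel: 0.6 × 0.12 / (π × 0.875²) = 0.029934. Accumulating E over each segment gives final E = 0.8078.

G0 X-7.70 Y3.59 Z1.20
G1 X0.00 Y0.00 E0.2543
G1 X2.11 Y4.53 E0.4039
G1 X-5.59 Y8.12 E0.6582
G1 X-7.70 Y3.59 E0.8078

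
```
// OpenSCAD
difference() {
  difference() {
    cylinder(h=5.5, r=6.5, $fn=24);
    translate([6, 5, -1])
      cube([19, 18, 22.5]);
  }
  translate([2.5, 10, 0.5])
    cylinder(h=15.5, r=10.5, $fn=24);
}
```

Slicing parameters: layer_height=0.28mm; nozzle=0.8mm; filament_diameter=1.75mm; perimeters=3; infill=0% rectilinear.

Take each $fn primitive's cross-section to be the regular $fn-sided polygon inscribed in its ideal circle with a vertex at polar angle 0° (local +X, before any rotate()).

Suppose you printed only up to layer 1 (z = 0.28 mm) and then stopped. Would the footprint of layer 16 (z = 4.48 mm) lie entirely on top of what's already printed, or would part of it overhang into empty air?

entirely on top

Compare the two slices. At z = 0.28: the cylinder: section is a regular 24-gon, circumradius r=6.5 (area = (24/2)·6.500²·sin(360°/24) = 131.22 mm²); the cube at (6, 5) (footprint 19×18) is included at this height (area 342.00 mm²); Subtracting the remaining from the first: starting from the r=6.5 cylinder (131.22 mm²), the 19×18 cube at (6, 5) misses the remaining region (no effect) — area = 131.22 mm²; the cylinder at (2.5, 10) is absent (z outside [0.5, 16]); After the difference (first − rest): none of the subtracted shapes is present at this height, so that combined region is unchanged — area = 131.22 mm². At z = 4.48: the r=6.5 cylinder gives a regular 24-gon of circumradius 6.5 (constant along its height) (area = (24/2)·6.500²·sin(360°/24) = 131.22 mm²); the cube at (6, 5) is present — its section is the full 19×18 rectangle (area 342.00 mm²); Subtracting the remaining from the first: starting from the r=6.5 cylinder (131.22 mm²), the 19×18 cube at (6, 5) misses the remaining region (no effect) — area = 131.22 mm²; the r=10.5 cylinder at (2.5, 10) gives a regular 24-gon of circumradius 10.5 (constant along its height) (area = (24/2)·10.500²·sin(360°/24) = 342.42 mm²); After the difference (first − rest): starting from the result so far (131.22 mm²), the r=10.5 cylinder at (2.5, 10) partially overlaps it — only the 58.54 mm² overlap (of its 342.42 mm²) is removed, clipping the outline — area = 72.68 mm². Checking containment: the cross-section at z = 4.48 is a subset of the cross-section at z = 0.28.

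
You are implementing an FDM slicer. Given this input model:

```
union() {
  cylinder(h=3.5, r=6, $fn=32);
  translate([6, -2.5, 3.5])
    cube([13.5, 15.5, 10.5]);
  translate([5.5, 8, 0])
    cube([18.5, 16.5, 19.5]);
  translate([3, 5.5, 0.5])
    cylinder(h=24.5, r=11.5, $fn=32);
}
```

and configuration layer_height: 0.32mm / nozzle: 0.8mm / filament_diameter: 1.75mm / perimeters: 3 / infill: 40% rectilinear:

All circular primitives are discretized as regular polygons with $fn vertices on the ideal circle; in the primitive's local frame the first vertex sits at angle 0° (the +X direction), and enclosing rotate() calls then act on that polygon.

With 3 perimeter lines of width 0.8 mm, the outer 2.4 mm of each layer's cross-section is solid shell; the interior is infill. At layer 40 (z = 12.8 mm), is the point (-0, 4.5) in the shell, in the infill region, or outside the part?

infill

At z = 12.8 mm: the cylinder does not reach this height (z outside [0, 3.5]); the cube at (6, -2.5) (footprint 13.5×15.5) is included at this height; the cube at (5.5, 8) (footprint 18.5×16.5) is included at this height; the cylinder at (3, 5.5): section is a regular 32-gon, circumradius r=11.5; Combining (union): the regions partially overlap (shared area 200.60 mm²), so overlapping operands fuse into one piece — 1 connected region. Overall, the cross-section is a single solid region. The nearest boundary edge runs (-7.62, 1.10)→(-8.28, 3.26); distance from the point to it = 8.28 mm. The point is inside the cross-section and 8.28 mm from the nearest boundary — more than the 2.4 mm shell width (3 × 0.8), so it's in the infill interior.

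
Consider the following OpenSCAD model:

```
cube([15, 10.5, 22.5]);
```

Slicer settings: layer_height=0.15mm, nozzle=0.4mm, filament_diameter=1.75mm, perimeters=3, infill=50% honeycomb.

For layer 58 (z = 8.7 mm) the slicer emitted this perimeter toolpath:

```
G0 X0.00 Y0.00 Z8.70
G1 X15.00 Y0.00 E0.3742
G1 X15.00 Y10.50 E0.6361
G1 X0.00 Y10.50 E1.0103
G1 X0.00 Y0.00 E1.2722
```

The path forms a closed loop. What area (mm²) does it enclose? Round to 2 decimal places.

157.50 mm²

Apply the shoelace formula to the sequence of (X, Y) vertices; enclosed area = 157.50 mm².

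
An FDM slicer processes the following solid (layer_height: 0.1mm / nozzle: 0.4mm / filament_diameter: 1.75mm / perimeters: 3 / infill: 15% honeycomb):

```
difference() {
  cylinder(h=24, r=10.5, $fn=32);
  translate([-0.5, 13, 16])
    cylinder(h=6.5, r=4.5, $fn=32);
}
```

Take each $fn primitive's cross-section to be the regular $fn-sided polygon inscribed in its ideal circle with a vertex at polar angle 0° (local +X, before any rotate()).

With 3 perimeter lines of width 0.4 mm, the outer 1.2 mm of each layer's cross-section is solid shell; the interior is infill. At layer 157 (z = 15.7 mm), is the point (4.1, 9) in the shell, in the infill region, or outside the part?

shell

At z = 15.7 mm: the cylinder: section is a regular 32-gon, circumradius r=10.5; the cylinder at (-0.5, 13) does not reach this height (z outside [16, 22.5]); After the difference (first − rest): none of the subtracted shapes is present at this height, so the r=10.5 cylinder is unchanged — 1 connected region. Overall, the cross-section is a single solid region. The nearest boundary edge runs (5.83, 8.73)→(4.02, 9.70); distance from the point to it = 0.58 mm. The point is inside the cross-section, 0.58 mm from the nearest boundary — within the 1.2 mm shell band (3 × 0.4).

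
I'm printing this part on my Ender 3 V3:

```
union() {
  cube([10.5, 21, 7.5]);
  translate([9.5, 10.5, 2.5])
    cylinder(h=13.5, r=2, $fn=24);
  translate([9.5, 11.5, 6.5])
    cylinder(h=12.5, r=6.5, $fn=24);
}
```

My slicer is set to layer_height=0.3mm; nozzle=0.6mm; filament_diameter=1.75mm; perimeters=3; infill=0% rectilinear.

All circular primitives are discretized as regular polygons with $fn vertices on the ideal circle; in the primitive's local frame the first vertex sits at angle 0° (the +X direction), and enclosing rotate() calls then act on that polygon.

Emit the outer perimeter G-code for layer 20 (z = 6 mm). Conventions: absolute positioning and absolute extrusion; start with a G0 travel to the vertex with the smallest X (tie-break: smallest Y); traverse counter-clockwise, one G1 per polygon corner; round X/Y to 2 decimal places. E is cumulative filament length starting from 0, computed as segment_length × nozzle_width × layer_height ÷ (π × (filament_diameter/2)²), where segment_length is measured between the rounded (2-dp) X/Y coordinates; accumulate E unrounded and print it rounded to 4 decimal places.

At z = 6 mm: the cube is present — its section is the full 10.5×21 rectangle; the r=2 cylinder at (9.5, 10.5) contributes a regular 24-gon of circumradius 2; the cylinder at (9.5, 11.5) is absent (z outside [6.5, 19]); Combining (union): the regions partially overlap (shared area 10.01 mm²), so overlapping operands fuse into one piece — 1 connected region. The outline is a single polygon with 13 vertices. Extrusion per mm of travel: 0.6 × 0.3 / (π × 0.875²) = 0.074835. Accumulating E over each segment gives final E = 4.7677.

G0 X0.00 Y0.00 Z6.00
G1 X10.50 Y0.00 E0.7858
G1 X10.50 Y8.77 E1.4421
G1 X10.91 Y9.09 E1.4810
G1 X11.23 Y9.50 E1.5199
G1 X11.43 Y9.98 E1.5588
G1 X11.50 Y10.50 E1.5981
G1 X11.43 Y11.02 E1.6374
G1 X11.23 Y11.50 E1.6763
G1 X10.91 Y11.91 E1.7152
G1 X10.50 Y12.23 E1.7541
G1 X10.50 Y21.00 E2.4104
G1 X0.00 Y21.00 E3.1962
G1 X0.00 Y0.00 E4.7677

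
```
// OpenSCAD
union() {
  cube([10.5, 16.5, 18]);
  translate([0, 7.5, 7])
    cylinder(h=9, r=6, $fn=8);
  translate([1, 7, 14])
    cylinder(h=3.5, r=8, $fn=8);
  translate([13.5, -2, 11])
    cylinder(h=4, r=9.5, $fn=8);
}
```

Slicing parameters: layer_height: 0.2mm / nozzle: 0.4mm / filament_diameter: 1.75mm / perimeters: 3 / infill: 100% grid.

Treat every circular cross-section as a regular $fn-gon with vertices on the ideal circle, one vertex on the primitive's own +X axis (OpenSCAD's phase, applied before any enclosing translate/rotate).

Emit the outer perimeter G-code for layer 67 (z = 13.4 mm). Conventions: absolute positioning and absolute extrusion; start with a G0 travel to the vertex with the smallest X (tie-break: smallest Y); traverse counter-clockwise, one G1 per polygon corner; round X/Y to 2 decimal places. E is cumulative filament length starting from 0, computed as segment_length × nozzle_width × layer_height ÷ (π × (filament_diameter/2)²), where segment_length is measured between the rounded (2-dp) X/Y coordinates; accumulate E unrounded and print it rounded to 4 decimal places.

G0 X-6.00 Y7.50 Z13.40
G1 X-4.24 Y3.26 E0.1527
G1 X0.00 Y1.50 E0.3054
G1 X0.00 Y0.00 E0.3553
G1 X4.83 Y0.00 E0.5159
G1 X4.00 Y-2.00 E0.5879
G1 X6.78 Y-8.72 E0.8298
G1 X13.50 Y-11.50 E1.0717
G1 X20.22 Y-8.72 E1.3136
G1 X23.00 Y-2.00 E1.5555
G1 X20.22 Y4.72 E1.7973
G1 X13.50 Y7.50 E2.0392
G1 X10.50 Y6.26 E2.1472
G1 X10.50 Y16.50 E2.4878
G1 X0.00 Y16.50 E2.8370
G1 X0.00 Y13.50 E2.9368
G1 X-4.24 Y11.74 E3.0895
G1 X-6.00 Y7.50 E3.2422

At z = 13.4 mm: the cube is present — its section is the full 10.5×16.5 rectangle; the cylinder at (0, 7.5): section is a regular 8-gon, circumradius r=6; the cylinder at (1, 7) is not intersected at this z (z outside [14, 17.5]); the cylinder at (13.5, -2): section is a regular 8-gon, circumradius r=9.5; Taking the union: the regions partially overlap (shared area 75.92 mm²), so overlapping operands fuse into one piece — 1 connected region. The outline is a single polygon with 17 vertices. Extrusion per mm of travel: 0.4 × 0.2 / (π × 0.875²) = 0.033260. Accumulating E over each segment gives final E = 3.2422.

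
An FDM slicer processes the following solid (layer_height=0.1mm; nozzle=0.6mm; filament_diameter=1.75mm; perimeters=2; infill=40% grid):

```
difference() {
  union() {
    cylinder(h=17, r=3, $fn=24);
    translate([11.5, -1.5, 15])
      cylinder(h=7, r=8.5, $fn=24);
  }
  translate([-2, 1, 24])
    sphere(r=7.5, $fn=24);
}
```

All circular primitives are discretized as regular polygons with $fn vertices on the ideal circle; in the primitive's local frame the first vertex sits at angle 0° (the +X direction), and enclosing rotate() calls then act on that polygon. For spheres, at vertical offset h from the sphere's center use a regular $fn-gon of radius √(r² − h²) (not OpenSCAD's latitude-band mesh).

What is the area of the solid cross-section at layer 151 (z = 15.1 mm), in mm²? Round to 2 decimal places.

252.35 mm²

At z = 15.1 mm: the cylinder: section is a regular 24-gon, circumradius r=3 (area = (24/2)·3.000²·sin(360°/24) = 27.95 mm²); the cylinder at (11.5, -1.5): section is a regular 24-gon, circumradius r=8.5 (area = (24/2)·8.500²·sin(360°/24) = 224.40 mm²); Merging all regions: the 2 present regions are separate (no shared area or edge), so areas and boundary lengths simply add and each stays a separate island — area = 252.35 mm²; the sphere at (-2, 1) is absent (|z−center|=8.900 > r=7.5); Taking the first minus the rest: none of the subtracted shapes is present at this height, so the result so far is unchanged — area = 252.35 mm². Overall, the cross-section has 2 separate islands. Net area = 252.35 mm².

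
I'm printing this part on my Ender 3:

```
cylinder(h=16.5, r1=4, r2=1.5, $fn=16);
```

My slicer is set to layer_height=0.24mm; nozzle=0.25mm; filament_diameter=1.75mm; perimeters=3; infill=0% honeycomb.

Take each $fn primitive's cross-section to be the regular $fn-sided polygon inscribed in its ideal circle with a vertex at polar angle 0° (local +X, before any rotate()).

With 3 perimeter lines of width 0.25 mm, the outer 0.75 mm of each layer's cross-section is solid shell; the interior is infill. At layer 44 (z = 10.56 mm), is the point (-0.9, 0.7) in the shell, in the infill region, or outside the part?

At z = 10.56 mm: the cone: at t=0.640 of its height the radius interpolates to r₁+(r₂−r₁)t = 2.400, giving a regular 16-gon of that circumradius. Overall, the cross-section is a single solid region. The nearest boundary edge runs (-1.70, 1.70)→(-2.22, 0.92); distance from the point to it = 1.22 mm. The point is inside the cross-section and 1.22 mm from the nearest boundary — more than the 0.75 mm shell width (3 × 0.25), so it's in the infill interior.

infill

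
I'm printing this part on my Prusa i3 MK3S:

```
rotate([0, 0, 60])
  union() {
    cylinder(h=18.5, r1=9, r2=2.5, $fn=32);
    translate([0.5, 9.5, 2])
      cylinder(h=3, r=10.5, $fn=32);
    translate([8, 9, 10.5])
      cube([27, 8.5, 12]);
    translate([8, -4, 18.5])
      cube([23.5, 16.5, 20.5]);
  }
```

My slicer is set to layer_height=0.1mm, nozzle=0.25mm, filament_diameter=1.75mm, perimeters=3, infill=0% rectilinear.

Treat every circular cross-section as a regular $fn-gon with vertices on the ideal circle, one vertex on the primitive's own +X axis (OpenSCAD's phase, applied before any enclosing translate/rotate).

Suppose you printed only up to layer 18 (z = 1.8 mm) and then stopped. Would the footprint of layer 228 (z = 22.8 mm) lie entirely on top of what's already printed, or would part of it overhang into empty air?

Compare the two slices. At z = 1.8: the cone (r1=9→r2=2.5) has section circumradius 8.368 here — a regular 32-gon (area = (32/2)·8.368²·sin(360°/32) = 218.55 mm²); the cylinder at (0.5, 9.5) is absent (z outside [2, 5]); the cube at (8, 9) is absent (z outside [10.5, 22.5]); the cube at (8, -4) is absent (z outside [18.5, 39]); Combining (union): only the cone is present, so the union is just that shape — area = 218.55 mm²; (whole slice rotated 60° about Z — lengths, areas and connectivity unchanged). At z = 22.8: the cone does not reach this height (z outside [0, 18.5]); the cylinder at (0.5, 9.5) does not reach this height (z outside [2, 5]); the cube at (8, 9) is absent (z outside [10.5, 22.5]); the cube at (8, -4) (footprint 23.5×16.5) is included at this height (area 387.75 mm²); Merging all regions: only the 23.5×16.5 cube at (8, -4) is present, so the union is just that shape — area = 387.75 mm²; (whole slice rotated 60° about Z — lengths, areas and connectivity unchanged). Checking containment: at z = 22.8 the cross-section extends beyond the z = 1.8 cross-section by about 386.67 mm².

part overhangs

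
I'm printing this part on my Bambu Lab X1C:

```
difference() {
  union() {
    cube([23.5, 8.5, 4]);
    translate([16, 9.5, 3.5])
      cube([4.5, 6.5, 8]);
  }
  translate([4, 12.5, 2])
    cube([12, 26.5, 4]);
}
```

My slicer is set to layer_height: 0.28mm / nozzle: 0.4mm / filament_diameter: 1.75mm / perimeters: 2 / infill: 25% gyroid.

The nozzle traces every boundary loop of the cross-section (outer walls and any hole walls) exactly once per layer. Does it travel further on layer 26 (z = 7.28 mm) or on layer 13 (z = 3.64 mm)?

Layer 26 (z = 7.28): the cube is not intersected at this z (z outside [0, 4]); the 4.5×6.5 cube at (16, 9.5) contributes its full rectangle (perimeter 22.00 mm); Merging all regions: only the 4.5×6.5 cube at (16, 9.5) is present, so the union is just that shape — boundary = 22.00 mm; the cube at (4, 12.5) is not intersected at this z (z outside [2, 6]); Taking the first minus the rest: none of the subtracted shapes is present at this height, so the result so far is unchanged — boundary = 22.00 mm. So its perimeter = 22.00 mm. Layer 13 (z = 3.64): the 23.5×8.5 cube contributes its full rectangle (perimeter 64.00 mm); the cube at (16, 9.5) is present — its section is the full 4.5×6.5 rectangle (perimeter 22.00 mm); Merging all regions: the 2 present regions are separate (no shared area or edge), so areas and boundary lengths simply add and each stays a separate island — boundary = 86.00 mm; the 12×26.5 cube at (4, 12.5) contributes its full rectangle (perimeter 77.00 mm); After the difference (first − rest): starting from that combined region, the 12×26.5 cube at (4, 12.5) misses the remaining region (no effect) — boundary = 86.00 mm. So its perimeter = 86.00 mm. Layer 13 is larger (86.00 vs 22.00 mm).

layer 13 (z = 3.64 mm)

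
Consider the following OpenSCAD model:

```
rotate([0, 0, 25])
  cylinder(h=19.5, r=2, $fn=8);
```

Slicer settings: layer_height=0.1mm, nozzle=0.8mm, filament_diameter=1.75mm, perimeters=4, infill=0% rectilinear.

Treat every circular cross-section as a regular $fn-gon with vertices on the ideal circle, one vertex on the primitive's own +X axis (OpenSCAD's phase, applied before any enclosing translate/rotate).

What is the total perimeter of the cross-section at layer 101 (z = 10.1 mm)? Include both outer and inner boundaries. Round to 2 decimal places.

12.25 mm

At z = 10.1 mm: the cylinder: section is a regular 8-gon, circumradius r=2 (perimeter = 2·8·2.000·sin(180°/8) = 12.25 mm); (whole slice rotated 25° about Z — lengths, areas and connectivity unchanged). Overall, the cross-section is a single solid region. Total boundary length (outer) = 12.25 mm.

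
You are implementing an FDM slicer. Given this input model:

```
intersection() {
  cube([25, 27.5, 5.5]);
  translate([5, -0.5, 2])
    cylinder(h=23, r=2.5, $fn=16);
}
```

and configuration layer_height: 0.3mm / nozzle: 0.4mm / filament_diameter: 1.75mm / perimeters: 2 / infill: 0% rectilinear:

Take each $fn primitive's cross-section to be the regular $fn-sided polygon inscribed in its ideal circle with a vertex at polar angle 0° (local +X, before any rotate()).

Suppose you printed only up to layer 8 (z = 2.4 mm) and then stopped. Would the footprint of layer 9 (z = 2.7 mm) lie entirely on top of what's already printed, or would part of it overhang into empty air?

Compare the two slices. At z = 2.4: the cube (footprint 25×27.5) is included at this height (area 687.50 mm²); the cylinder at (5, -0.5): section is a regular 16-gon, circumradius r=2.5 (area = (16/2)·2.500²·sin(360°/16) = 19.13 mm²); Taking the intersection: the r=2.5 cylinder at (5, -0.5) partially overlaps the 25×27.5 cube; clipping to the common part keeps 7.12 mm² — area = 7.12 mm². At z = 2.7: the cube (footprint 25×27.5) is included at this height (area 687.50 mm²); the r=2.5 cylinder at (5, -0.5) contributes a regular 16-gon of circumradius 2.5 (area = (16/2)·2.500²·sin(360°/16) = 19.13 mm²); After intersecting: the r=2.5 cylinder at (5, -0.5) partially overlaps the 25×27.5 cube; clipping to the common part keeps 7.12 mm² — area = 7.12 mm². Checking containment: the cross-section at z = 2.7 is a subset of the cross-section at z = 2.4.

entirely on top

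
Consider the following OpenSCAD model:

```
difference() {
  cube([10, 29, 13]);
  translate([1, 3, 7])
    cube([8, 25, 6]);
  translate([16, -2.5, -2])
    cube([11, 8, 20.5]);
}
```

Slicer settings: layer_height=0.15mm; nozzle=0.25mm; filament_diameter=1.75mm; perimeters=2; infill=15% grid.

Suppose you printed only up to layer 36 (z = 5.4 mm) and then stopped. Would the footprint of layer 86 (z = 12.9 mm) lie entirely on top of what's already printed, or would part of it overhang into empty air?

entirely on top

Compare the two slices. At z = 5.4: the cube (footprint 10×29) is included at this height (area 290.00 mm²); the cube at (1, 3) does not reach this height (z outside [7, 13]); the 11×8 cube at (16, -2.5) contributes its full rectangle (area 88.00 mm²); Subtracting the remaining from the first: starting from the 10×29 cube (290.00 mm²), the 11×8 cube at (16, -2.5) misses the remaining region (no effect) — area = 290.00 mm². At z = 12.9: the 10×29 cube contributes its full rectangle (area 290.00 mm²); the 8×25 cube at (1, 3) contributes its full rectangle (area 200.00 mm²); the cube at (16, -2.5) (footprint 11×8) is included at this height (area 88.00 mm²); Taking the first minus the rest: starting from the 10×29 cube (290.00 mm²), the 8×25 cube at (1, 3) lies wholly inside it (removes its full 200.00 mm² and its 66.00 mm outline becomes a hole wall); the 11×8 cube at (16, -2.5) misses the remaining region (no effect) — area = 90.00 mm². Checking containment: the cross-section at z = 12.9 is a subset of the cross-section at z = 5.4.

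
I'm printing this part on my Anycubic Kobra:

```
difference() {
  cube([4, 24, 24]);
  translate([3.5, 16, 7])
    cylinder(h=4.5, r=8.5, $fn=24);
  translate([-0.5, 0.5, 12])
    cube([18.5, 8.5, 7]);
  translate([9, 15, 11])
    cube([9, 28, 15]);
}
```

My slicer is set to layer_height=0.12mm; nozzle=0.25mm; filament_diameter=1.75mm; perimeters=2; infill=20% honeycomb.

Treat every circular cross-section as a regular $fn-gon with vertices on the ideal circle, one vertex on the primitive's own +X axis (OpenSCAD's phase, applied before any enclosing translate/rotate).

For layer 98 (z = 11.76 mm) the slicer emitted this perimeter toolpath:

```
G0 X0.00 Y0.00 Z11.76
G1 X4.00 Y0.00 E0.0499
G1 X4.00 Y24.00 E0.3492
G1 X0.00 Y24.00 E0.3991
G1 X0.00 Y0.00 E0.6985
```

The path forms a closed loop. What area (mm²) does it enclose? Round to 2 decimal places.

Apply the shoelace formula to the sequence of (X, Y) vertices; enclosed area = 96.00 mm².

96.00 mm²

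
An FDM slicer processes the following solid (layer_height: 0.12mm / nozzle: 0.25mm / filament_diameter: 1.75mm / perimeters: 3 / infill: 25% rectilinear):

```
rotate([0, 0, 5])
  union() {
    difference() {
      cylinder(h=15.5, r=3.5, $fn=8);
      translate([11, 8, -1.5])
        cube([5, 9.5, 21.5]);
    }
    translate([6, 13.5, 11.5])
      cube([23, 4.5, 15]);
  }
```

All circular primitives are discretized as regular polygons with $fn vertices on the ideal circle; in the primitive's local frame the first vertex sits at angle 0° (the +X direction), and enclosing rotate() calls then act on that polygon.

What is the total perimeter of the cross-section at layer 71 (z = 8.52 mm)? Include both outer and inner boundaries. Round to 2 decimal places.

21.43 mm

At z = 8.52 mm: the r=3.5 cylinder gives a regular 8-gon of circumradius 3.5 (constant along its height) (perimeter = 2·8·3.500·sin(180°/8) = 21.43 mm); the cube at (11, 8) is present — its section is the full 5×9.5 rectangle (perimeter 29.00 mm); Subtracting the remaining from the first: starting from the r=3.5 cylinder, the 5×9.5 cube at (11, 8) misses the remaining region (no effect) — boundary = 21.43 mm; the cube at (6, 13.5) is not intersected at this z (z outside [11.5, 26.5]); Combining (union): only that combined region is present, so the union is just that shape — boundary = 21.43 mm; (whole slice rotated 5° about Z — lengths, areas and connectivity unchanged). Overall, the cross-section is a single solid region. Total boundary length (outer) = 21.43 mm.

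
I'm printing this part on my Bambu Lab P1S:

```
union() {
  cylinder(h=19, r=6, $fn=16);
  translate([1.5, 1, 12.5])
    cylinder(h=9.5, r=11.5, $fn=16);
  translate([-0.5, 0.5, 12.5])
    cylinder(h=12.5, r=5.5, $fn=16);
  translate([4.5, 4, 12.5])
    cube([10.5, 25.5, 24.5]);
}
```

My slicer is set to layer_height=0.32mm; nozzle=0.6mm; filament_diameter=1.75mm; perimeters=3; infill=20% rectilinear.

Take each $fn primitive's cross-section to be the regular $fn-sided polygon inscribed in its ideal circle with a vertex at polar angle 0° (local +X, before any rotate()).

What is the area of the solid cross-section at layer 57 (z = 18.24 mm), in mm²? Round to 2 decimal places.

629.62 mm²

At z = 18.24 mm: the r=6 cylinder contributes a regular 16-gon of circumradius 6 (area = (16/2)·6.000²·sin(360°/16) = 110.21 mm²); the r=11.5 cylinder at (1.5, 1) contributes a regular 16-gon of circumradius 11.5 (area = (16/2)·11.500²·sin(360°/16) = 404.88 mm²); the r=5.5 cylinder at (-0.5, 0.5) gives a regular 16-gon of circumradius 5.5 (constant along its height) (area = (16/2)·5.500²·sin(360°/16) = 92.61 mm²); the cube at (4.5, 4) (footprint 10.5×25.5) is included at this height (area 267.75 mm²); Merging all regions: the regions partially overlap — summed areas 875.45 mm² minus the doubly-counted overlap 245.83 mm² gives 629.62 mm² — area = 629.62 mm². Overall, the cross-section is a single solid region. Net area = 629.62 mm².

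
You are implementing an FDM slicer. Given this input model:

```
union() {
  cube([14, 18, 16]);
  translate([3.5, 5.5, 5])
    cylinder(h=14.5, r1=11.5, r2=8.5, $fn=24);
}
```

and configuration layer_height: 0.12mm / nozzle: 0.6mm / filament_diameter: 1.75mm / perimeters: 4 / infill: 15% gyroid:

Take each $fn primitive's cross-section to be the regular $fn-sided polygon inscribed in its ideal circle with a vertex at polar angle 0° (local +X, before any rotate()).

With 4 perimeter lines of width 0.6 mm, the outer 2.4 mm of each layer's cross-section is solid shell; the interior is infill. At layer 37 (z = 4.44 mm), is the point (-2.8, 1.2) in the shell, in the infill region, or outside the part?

outside

At z = 4.44 mm: the cube (footprint 14×18) is included at this height; the cone at (3.5, 5.5) is absent (z outside [5, 19.5]); Taking the union: only the 14×18 cube is present, so the union is just that shape — 1 connected region. Overall, the cross-section is a single solid region. The nearest boundary edge runs (0.00, 18.00)→(0.00, 0.00); distance from the point to it = 2.80 mm. The point is not inside any of the regions above, so it lies outside the cross-section (2.80 mm from the nearest boundary).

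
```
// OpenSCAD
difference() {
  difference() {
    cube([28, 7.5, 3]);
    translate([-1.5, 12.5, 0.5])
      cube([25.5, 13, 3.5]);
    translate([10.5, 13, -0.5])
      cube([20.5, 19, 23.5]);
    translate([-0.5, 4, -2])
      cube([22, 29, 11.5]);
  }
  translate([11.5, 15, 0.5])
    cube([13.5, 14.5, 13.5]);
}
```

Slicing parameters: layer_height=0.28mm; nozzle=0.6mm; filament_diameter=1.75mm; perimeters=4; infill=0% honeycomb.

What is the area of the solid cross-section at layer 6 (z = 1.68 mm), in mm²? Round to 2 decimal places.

At z = 1.68 mm: the cube (footprint 28×7.5) is included at this height (area 210.00 mm²); the 25.5×13 cube at (-1.5, 12.5) contributes its full rectangle (area 331.50 mm²); the 20.5×19 cube at (10.5, 13) contributes its full rectangle (area 389.50 mm²); the 22×29 cube at (-0.5, 4) contributes its full rectangle (area 638.00 mm²); Taking the first minus the rest: starting from the 28×7.5 cube (210.00 mm²), the 25.5×13 cube at (-1.5, 12.5) misses the remaining region (no effect); the 20.5×19 cube at (10.5, 13) misses the remaining region (no effect); the 22×29 cube at (-0.5, 4) partially overlaps it — only the 75.25 mm² overlap (of its 638.00 mm²) is removed, clipping the outline — area = 134.75 mm²; the cube at (11.5, 15) (footprint 13.5×14.5) is included at this height (area 195.75 mm²); After the difference (first − rest): starting from that combined region (134.75 mm²), the 13.5×14.5 cube at (11.5, 15) misses the remaining region (no effect) — area = 134.75 mm². Overall, the cross-section is a single solid region. Net area = 134.75 mm².

134.75 mm²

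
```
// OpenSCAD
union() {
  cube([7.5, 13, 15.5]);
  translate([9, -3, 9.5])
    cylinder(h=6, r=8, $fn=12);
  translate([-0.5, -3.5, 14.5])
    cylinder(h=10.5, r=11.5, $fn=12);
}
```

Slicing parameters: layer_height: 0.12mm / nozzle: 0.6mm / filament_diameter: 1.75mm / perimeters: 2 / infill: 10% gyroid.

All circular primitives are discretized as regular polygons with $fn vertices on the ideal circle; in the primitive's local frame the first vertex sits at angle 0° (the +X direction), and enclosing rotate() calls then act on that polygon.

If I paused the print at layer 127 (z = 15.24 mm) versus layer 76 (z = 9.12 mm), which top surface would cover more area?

layer 127 (z = 15.24 mm)

Layer 127 (z = 15.24): the cube is present — its section is the full 7.5×13 rectangle (area 97.50 mm²); the r=8 cylinder at (9, -3) gives a regular 12-gon of circumradius 8 (constant along its height) (area = (12/2)·8.000²·sin(360°/12) = 192.00 mm²); the r=11.5 cylinder at (-0.5, -3.5) contributes a regular 12-gon of circumradius 11.5 (area = (12/2)·11.500²·sin(360°/12) = 396.75 mm²); Taking the union: the regions partially overlap — summed areas 686.25 mm² minus the doubly-counted overlap 157.29 mm² gives 528.96 mm² — area = 528.96 mm². So its area = 528.96 mm². Layer 76 (z = 9.12): the cube (footprint 7.5×13) is included at this height (area 97.50 mm²); the cylinder at (9, -3) is not intersected at this z (z outside [9.5, 15.5]); the cylinder at (-0.5, -3.5) is absent (z outside [14.5, 25]); Taking the union: only the 7.5×13 cube is present, so the union is just that shape — area = 97.50 mm². So its area = 97.50 mm². Layer 127 is larger (528.96 vs 97.50 mm²).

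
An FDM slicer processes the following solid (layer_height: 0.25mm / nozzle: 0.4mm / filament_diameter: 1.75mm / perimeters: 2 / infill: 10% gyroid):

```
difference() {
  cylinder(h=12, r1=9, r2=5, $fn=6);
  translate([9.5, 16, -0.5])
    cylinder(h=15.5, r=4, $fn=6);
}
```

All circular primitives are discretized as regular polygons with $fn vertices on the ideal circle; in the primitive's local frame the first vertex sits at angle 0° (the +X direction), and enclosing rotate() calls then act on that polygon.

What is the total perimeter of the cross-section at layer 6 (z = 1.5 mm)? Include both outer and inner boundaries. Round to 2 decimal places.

At z = 1.5 mm: the cone contributes a regular 6-gon of circumradius 8.500 (interpolated between r1=9 and r2=5 at t=0.125) (perimeter = 2·6·8.500·sin(180°/6) = 51.00 mm); the r=4 cylinder at (9.5, 16) gives a regular 6-gon of circumradius 4 (constant along its height) (perimeter = 2·6·4.000·sin(180°/6) = 24.00 mm); After the difference (first − rest): starting from the cone, the r=4 cylinder at (9.5, 16) misses the remaining region (no effect) — boundary = 51.00 mm. Overall, the cross-section is a single solid region. Total boundary length (outer) = 51.00 mm.

51.00 mm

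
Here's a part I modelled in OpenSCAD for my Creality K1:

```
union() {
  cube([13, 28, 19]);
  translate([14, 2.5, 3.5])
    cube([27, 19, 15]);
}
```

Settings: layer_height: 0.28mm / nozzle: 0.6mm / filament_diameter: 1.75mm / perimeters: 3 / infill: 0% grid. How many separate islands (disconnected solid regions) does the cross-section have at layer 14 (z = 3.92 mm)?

2

At z = 3.92 mm: the 13×28 cube contributes its full rectangle; the cube at (14, 2.5) (footprint 27×19) is included at this height; Combining (union): the 2 present regions are separate (no shared area or edge), so areas and boundary lengths simply add and each stays a separate island — 2 connected regions. Overall, the cross-section has 2 separate islands. Island count = 2.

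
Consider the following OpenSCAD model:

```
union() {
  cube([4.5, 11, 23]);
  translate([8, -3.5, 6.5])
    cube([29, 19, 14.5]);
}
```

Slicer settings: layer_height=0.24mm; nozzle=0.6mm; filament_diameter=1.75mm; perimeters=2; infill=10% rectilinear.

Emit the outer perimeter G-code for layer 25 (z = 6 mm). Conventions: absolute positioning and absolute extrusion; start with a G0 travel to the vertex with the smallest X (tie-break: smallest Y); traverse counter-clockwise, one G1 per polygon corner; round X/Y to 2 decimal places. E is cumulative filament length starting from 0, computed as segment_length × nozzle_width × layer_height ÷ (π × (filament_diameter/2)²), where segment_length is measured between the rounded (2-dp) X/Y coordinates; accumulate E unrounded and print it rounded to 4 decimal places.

At z = 6 mm: the 4.5×11 cube contributes its full rectangle; the cube at (8, -3.5) is absent (z outside [6.5, 21]); Taking the union: only the 4.5×11 cube is present, so the union is just that shape — 1 connected region. The outline is a single polygon with 4 vertices. Extrusion per mm of travel: 0.6 × 0.24 / (π × 0.875²) = 0.059868. Accumulating E over each segment gives final E = 1.8559.

G0 X0.00 Y0.00 Z6.00
G1 X4.50 Y0.00 E0.2694
G1 X4.50 Y11.00 E0.9280
G1 X0.00 Y11.00 E1.1974
G1 X0.00 Y0.00 E1.8559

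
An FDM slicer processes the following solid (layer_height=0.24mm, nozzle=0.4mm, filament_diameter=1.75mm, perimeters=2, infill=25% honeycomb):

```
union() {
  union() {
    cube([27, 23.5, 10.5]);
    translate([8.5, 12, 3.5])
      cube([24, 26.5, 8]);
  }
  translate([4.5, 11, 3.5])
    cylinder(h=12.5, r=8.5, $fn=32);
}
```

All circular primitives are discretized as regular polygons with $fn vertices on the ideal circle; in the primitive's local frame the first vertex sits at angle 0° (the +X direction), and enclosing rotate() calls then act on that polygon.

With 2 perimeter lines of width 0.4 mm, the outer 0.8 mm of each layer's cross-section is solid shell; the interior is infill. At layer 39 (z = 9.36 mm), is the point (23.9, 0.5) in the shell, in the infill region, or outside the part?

shell

At z = 9.36 mm: the cube is present — its section is the full 27×23.5 rectangle; the cube at (8.5, 12) is present — its section is the full 24×26.5 rectangle; Merging all regions: the regions partially overlap (shared area 212.75 mm²), so overlapping operands fuse into one piece — 1 connected region; the cylinder at (4.5, 11): section is a regular 32-gon, circumradius r=8.5; Merging all regions: the regions partially overlap (shared area 185.25 mm²), so overlapping operands fuse into one piece — 1 connected region. Overall, the cross-section is a single solid region. The nearest boundary edge runs (27.00, 0.00)→(0.00, 0.00); distance from the point to it = 0.50 mm. The point is inside the cross-section, 0.50 mm from the nearest boundary — within the 0.8 mm shell band (2 × 0.4).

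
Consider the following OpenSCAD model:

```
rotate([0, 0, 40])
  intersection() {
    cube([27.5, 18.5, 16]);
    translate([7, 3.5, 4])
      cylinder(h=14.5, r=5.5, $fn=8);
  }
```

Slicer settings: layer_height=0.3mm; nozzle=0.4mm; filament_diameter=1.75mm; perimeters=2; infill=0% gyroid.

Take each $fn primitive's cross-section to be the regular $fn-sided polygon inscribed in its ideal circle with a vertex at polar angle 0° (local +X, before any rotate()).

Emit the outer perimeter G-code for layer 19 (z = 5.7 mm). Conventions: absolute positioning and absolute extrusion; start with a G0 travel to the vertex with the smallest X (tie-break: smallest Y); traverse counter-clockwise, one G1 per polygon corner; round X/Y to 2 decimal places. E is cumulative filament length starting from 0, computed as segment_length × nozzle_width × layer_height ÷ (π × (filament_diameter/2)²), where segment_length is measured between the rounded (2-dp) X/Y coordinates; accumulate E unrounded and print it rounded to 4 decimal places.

G0 X-2.37 Y7.66 Z5.70
G1 X-1.10 Y3.65 E0.2099
G1 X2.26 Y1.90 E0.3989
G1 X8.46 Y7.10 E0.8026
G1 X7.33 Y10.72 E0.9918
G1 X3.59 Y12.66 E1.2020
G1 X-0.42 Y11.39 E1.4118
G1 X-2.37 Y7.66 E1.6218

At z = 5.7 mm: the 27.5×18.5 cube contributes its full rectangle; the r=5.5 cylinder at (7, 3.5) gives a regular 8-gon of circumradius 5.5 (constant along its height); Keeping only the common overlap: the r=5.5 cylinder at (7, 3.5) partially overlaps the 27.5×18.5 cube; clipping to the common part keeps 76.21 mm² — 1 connected region; (whole slice rotated 40° about Z — lengths, areas and connectivity unchanged). The outline is a single polygon with 7 vertices. Extrusion per mm of travel: 0.4 × 0.3 / (π × 0.875²) = 0.049890. Accumulating E over each segment gives final E = 1.6218.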